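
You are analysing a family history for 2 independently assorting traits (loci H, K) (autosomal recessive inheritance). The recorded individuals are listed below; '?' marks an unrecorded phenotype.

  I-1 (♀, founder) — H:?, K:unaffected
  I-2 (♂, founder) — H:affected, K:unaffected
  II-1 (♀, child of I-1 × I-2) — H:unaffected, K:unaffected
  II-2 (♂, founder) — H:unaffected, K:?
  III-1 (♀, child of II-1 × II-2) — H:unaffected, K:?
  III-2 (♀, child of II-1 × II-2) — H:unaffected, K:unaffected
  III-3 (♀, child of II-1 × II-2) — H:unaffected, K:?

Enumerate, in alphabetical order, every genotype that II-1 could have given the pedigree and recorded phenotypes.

H/I-1 ? ·: HH|Hh
H/I-2 aff ·: hh
H/II-1 un I-1×I-2: Hh
H/II-2 un ·: HH|Hh
H/III-1 un II-1×II-2: HH|Hh
H/III-2 un II-1×II-2: HH|Hh
H/III-3 un II-1×II-2: HH|Hh
⇒ H over [I-1,I-2,II-1,II-2,III-1,III-2,III-3]: 32 consistent
K/I-1 un ·: KK|Kk
K/I-2 un ·: KK|Kk
K/II-1 un I-1×I-2: KK|Kk
K/II-2 ? ·: KK|Kk|kk
K/III-1 ? II-1×II-2: KK|Kk|kk
K/III-2 un II-1×II-2: KK|Kk
K/III-3 ? II-1×II-2: KK|Kk|kk
⇒ K over [I-1,I-2,II-1,II-2,III-1,III-2,III-3]: 130 consistent

II-1 ∈ {Hh KK, Hh Kk}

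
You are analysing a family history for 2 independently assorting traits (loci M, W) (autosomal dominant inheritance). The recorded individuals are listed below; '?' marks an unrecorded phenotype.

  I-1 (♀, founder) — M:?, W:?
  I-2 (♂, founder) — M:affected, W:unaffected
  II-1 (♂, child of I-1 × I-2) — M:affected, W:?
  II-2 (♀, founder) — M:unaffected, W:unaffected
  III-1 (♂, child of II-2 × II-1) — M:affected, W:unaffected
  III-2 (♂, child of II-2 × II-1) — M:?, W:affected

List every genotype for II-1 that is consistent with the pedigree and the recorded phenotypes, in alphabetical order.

M/I-1 ? ·: mm|Mm|MM
M/I-2 aff ·: Mm|MM
M/II-1 aff I-1×I-2: Mm|MM
M/II-2 un ·: mm
M/III-1 aff II-2×II-1: Mm
M/III-2 ? II-2×II-1: mm|Mm
⇒ M over [I-1,I-2,II-1,II-2,III-1,III-2]: 14 consistent
W/I-1 ? ·: Ww|WW
W/I-2 un ·: ww
W/II-1 ? I-1×I-2: Ww
W/II-2 un ·: ww
W/III-1 un II-2×II-1: ww
W/III-2 aff II-2×II-1: Ww
⇒ W over [I-1,I-2,II-1,II-2,III-1,III-2]: 2 consistent

II-1 ∈ {MM Ww, Mm Ww}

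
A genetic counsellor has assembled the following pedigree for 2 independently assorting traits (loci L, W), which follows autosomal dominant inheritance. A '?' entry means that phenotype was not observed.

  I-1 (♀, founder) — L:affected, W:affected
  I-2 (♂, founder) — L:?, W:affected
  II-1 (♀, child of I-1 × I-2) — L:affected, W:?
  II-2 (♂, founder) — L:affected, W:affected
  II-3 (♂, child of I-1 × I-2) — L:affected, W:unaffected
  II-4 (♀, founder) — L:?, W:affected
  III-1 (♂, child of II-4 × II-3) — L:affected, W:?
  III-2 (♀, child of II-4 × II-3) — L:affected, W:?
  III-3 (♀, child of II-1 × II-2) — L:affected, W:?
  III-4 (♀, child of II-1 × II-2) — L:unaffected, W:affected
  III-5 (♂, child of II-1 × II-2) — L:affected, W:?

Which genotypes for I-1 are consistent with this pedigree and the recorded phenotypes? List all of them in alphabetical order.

L/I-1 aff ·: Ll|LL
L/I-2 ? ·: ll|Ll|LL
L/II-1 aff I-1×I-2: Ll
L/II-2 aff ·: Ll
L/II-3 aff I-1×I-2: Ll|LL
L/II-4 ? ·: ll|Ll|LL
L/III-1 aff II-4×II-3: Ll|LL
L/III-2 aff II-4×II-3: Ll|LL
L/III-3 aff II-1×II-2: Ll|LL
L/III-4 un II-1×II-2: ll
L/III-5 aff II-1×II-2: Ll|LL
⇒ L over [I-1,I-2,II-1,II-2,II-3,II-4,III-1,III-2,III-3,III-4,III-5]: 252 consistent
W/I-1 aff ·: Ww
W/I-2 aff ·: Ww
W/II-1 ? I-1×I-2: ww|Ww|WW
W/II-2 aff ·: Ww|WW
W/II-3 un I-1×I-2: ww
W/II-4 aff ·: Ww|WW
W/III-1 ? II-4×II-3: ww|Ww
W/III-2 ? II-4×II-3: ww|Ww
W/III-3 ? II-1×II-2: ww|Ww|WW
W/III-4 aff II-1×II-2: Ww|WW
W/III-5 ? II-1×II-2: ww|Ww|WW
⇒ W over [I-1,I-2,II-1,II-2,II-3,II-4,III-1,III-2,III-3,III-4,III-5]: 200 consistent

I-1 ∈ {LL Ww, Ll Ww}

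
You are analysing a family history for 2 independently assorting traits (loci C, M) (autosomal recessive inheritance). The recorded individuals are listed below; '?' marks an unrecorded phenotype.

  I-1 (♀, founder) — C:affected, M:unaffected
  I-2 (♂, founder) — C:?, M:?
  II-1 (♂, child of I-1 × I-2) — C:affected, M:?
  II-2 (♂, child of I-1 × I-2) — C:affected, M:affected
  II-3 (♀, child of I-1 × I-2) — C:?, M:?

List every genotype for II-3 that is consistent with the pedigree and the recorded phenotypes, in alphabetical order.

II-3 ∈ {Cc MM, Cc Mm, Cc mm, cc MM, cc Mm, cc mm}

C/I-1 aff ·: cc
C/I-2 ? ·: Cc|cc
C/II-1 aff I-1×I-2: cc
C/II-2 aff I-1×I-2: cc
C/II-3 ? I-1×I-2: Cc|cc
⇒ C over [I-1,I-2,II-1,II-2,II-3]: 3 consistent
M/I-1 un ·: Mm
M/I-2 ? ·: Mm|mm
M/II-1 ? I-1×I-2: MM|Mm|mm
M/II-2 aff I-1×I-2: mm
M/II-3 ? I-1×I-2: MM|Mm|mm
⇒ M over [I-1,I-2,II-1,II-2,II-3]: 13 consistent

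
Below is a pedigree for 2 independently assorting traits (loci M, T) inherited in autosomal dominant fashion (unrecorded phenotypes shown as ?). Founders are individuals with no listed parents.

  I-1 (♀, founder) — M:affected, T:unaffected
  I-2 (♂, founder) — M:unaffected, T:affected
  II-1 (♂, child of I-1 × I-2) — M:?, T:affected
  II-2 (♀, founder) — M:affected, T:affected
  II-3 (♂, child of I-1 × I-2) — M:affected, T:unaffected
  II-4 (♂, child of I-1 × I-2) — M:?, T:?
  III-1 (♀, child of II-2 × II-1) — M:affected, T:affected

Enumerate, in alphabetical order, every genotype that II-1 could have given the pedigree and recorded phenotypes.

II-1 ∈ {Mm Tt, mm Tt}

M/I-1 aff ·: Mm|MM
M/I-2 un ·: mm
M/II-1 ? I-1×I-2: mm|Mm
M/II-2 aff ·: Mm|MM
M/II-3 aff I-1×I-2: Mm
M/II-4 ? I-1×I-2: mm|Mm
M/III-1 aff II-2×II-1: Mm|MM
⇒ M over [I-1,I-2,II-1,II-2,II-3,II-4,III-1]: 16 consistent
T/I-1 un ·: tt
T/I-2 aff ·: Tt
T/II-1 aff I-1×I-2: Tt
T/II-2 aff ·: Tt|TT
T/II-3 un I-1×I-2: tt
T/II-4 ? I-1×I-2: tt|Tt
T/III-1 aff II-2×II-1: Tt|TT
⇒ T over [I-1,I-2,II-1,II-2,II-3,II-4,III-1]: 8 consistent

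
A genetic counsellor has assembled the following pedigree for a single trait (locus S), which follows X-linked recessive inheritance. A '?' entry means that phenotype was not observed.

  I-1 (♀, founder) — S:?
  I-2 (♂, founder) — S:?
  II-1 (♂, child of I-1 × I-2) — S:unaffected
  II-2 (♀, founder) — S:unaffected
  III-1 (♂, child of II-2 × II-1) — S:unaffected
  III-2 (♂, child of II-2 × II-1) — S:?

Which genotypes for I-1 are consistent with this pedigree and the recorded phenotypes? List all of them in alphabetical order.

I-1 ∈ {X^SX^S, X^SX^s}

S/I-1 ? ·: X^SX^S|X^SX^s
S/I-2 ? ·: X^SY|X^sY
S/II-1 un I-1×I-2: X^SY
S/II-2 un ·: X^SX^S|X^SX^s
S/III-1 un II-2×II-1: X^SY
S/III-2 ? II-2×II-1: X^SY|X^sY
⇒ S over [I-1,I-2,II-1,II-2,III-1,III-2]: 12 consistent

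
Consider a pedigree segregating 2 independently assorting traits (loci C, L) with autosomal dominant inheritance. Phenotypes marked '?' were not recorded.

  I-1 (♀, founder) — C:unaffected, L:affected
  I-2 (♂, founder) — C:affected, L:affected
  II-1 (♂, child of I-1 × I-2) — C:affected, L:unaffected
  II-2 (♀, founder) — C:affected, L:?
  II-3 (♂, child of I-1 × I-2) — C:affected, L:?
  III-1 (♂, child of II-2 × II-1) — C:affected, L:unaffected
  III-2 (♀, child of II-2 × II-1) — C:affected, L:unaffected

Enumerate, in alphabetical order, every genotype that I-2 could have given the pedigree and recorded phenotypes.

C/I-1 un ·: cc
C/I-2 aff ·: Cc|CC
C/II-1 aff I-1×I-2: Cc
C/II-2 aff ·: Cc|CC
C/II-3 aff I-1×I-2: Cc
C/III-1 aff II-2×II-1: Cc|CC
C/III-2 aff II-2×II-1: Cc|CC
⇒ C over [I-1,I-2,II-1,II-2,II-3,III-1,III-2]: 16 consistent
L/I-1 aff ·: Ll
L/I-2 aff ·: Ll
L/II-1 un I-1×I-2: ll
L/II-2 ? ·: ll|Ll
L/II-3 ? I-1×I-2: ll|Ll|LL
L/III-1 un II-2×II-1: ll
L/III-2 un II-2×II-1: ll
⇒ L over [I-1,I-2,II-1,II-2,II-3,III-1,III-2]: 6 consistent

I-2 ∈ {CC Ll, Cc Ll}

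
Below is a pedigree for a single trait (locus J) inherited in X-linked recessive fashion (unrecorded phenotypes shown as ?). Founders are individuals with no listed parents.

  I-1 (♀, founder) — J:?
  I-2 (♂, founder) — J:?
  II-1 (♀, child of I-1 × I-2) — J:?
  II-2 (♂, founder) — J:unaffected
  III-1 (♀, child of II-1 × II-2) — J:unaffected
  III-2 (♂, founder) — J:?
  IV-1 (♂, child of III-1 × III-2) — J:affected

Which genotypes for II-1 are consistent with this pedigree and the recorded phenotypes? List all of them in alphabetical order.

II-1 ∈ {X^JX^j, X^jX^j}

J/I-1 ? ·: X^JX^J|X^JX^j|X^jX^j
J/I-2 ? ·: X^JY|X^jY
J/II-1 ? I-1×I-2: X^JX^j|X^jX^j
J/II-2 un ·: X^JY
J/III-1 un II-1×II-2: X^JX^j
J/III-2 ? ·: X^JY|X^jY
J/IV-1 aff III-1×III-2: X^jY
⇒ J over [I-1,I-2,II-1,II-2,III-1,III-2,IV-1]: 12 consistent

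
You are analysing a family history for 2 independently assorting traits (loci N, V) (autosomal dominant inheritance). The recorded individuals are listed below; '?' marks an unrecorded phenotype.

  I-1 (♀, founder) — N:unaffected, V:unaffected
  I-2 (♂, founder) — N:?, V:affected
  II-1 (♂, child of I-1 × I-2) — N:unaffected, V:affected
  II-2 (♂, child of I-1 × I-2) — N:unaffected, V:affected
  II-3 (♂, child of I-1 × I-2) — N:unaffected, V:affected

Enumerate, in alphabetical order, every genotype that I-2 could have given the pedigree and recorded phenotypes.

N/I-1 un ·: nn
N/I-2 ? ·: nn|Nn
N/II-1 un I-1×I-2: nn
N/II-2 un I-1×I-2: nn
N/II-3 un I-1×I-2: nn
⇒ N over [I-1,I-2,II-1,II-2,II-3]: 2 consistent
V/I-1 un ·: vv
V/I-2 aff ·: Vv|VV
V/II-1 aff I-1×I-2: Vv
V/II-2 aff I-1×I-2: Vv
V/II-3 aff I-1×I-2: Vv
⇒ V over [I-1,I-2,II-1,II-2,II-3]: 2 consistent

I-2 ∈ {Nn VV, Nn Vv, nn VV, nn Vv}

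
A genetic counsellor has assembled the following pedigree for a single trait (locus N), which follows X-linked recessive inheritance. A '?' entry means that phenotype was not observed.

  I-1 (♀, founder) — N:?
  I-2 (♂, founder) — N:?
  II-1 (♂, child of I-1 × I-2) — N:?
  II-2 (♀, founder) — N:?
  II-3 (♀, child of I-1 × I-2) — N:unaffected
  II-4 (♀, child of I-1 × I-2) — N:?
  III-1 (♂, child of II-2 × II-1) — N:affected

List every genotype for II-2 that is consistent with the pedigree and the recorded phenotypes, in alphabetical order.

N/I-1 ? ·: X^NX^N|X^NX^n|X^nX^n
N/I-2 ? ·: X^NY|X^nY
N/II-1 ? I-1×I-2: X^NY|X^nY
N/II-2 ? ·: X^NX^n|X^nX^n
N/II-3 un I-1×I-2: X^NX^N|X^NX^n
N/II-4 ? I-1×I-2: X^NX^N|X^NX^n|X^nX^n
N/III-1 aff II-2×II-1: X^nY
⇒ N over [I-1,I-2,II-1,II-2,II-3,II-4,III-1]: 30 consistent

II-2 ∈ {X^NX^n, X^nX^n}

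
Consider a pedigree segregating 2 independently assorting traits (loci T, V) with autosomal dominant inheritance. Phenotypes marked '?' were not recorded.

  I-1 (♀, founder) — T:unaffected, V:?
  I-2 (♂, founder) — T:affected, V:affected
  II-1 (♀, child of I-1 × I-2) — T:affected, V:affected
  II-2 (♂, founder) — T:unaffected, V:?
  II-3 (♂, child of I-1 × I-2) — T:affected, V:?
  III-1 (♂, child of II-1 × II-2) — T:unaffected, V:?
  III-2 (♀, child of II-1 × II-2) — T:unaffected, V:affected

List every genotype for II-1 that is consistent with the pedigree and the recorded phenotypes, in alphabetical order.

II-1 ∈ {Tt VV, Tt Vv}

T/I-1 un ·: tt
T/I-2 aff ·: Tt|TT
T/II-1 aff I-1×I-2: Tt
T/II-2 un ·: tt
T/II-3 aff I-1×I-2: Tt
T/III-1 un II-1×II-2: tt
T/III-2 un II-1×II-2: tt
⇒ T over [I-1,I-2,II-1,II-2,II-3,III-1,III-2]: 2 consistent
V/I-1 ? ·: vv|Vv|VV
V/I-2 aff ·: Vv|VV
V/II-1 aff I-1×I-2: Vv|VV
V/II-2 ? ·: vv|Vv|VV
V/II-3 ? I-1×I-2: vv|Vv|VV
V/III-1 ? II-1×II-2: vv|Vv|VV
V/III-2 aff II-1×II-2: Vv|VV
⇒ V over [I-1,I-2,II-1,II-2,II-3,III-1,III-2]: 168 consistent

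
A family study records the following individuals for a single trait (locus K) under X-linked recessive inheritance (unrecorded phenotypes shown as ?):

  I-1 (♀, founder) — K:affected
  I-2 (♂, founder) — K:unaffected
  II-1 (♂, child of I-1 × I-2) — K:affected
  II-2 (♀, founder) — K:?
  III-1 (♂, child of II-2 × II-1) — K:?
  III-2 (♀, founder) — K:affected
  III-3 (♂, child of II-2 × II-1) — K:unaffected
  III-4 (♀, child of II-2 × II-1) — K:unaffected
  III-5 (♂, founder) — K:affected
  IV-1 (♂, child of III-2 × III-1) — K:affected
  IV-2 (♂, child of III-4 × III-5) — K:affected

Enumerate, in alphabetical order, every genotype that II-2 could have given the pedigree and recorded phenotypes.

K/I-1 aff ·: X^kX^k
K/I-2 un ·: X^KY
K/II-1 aff I-1×I-2: X^kY
K/II-2 ? ·: X^KX^K|X^KX^k
K/III-1 ? II-2×II-1: X^KY|X^kY
K/III-2 aff ·: X^kX^k
K/III-3 un II-2×II-1: X^KY
K/III-4 un II-2×II-1: X^KX^k
K/III-5 aff ·: X^kY
K/IV-1 aff III-2×III-1: X^kY
K/IV-2 aff III-4×III-5: X^kY
⇒ K over [I-1,I-2,II-1,II-2,III-1,III-2,III-3,III-4,III-5,IV-1,IV-2]: 3 consistent

II-2 ∈ {X^KX^K, X^KX^k}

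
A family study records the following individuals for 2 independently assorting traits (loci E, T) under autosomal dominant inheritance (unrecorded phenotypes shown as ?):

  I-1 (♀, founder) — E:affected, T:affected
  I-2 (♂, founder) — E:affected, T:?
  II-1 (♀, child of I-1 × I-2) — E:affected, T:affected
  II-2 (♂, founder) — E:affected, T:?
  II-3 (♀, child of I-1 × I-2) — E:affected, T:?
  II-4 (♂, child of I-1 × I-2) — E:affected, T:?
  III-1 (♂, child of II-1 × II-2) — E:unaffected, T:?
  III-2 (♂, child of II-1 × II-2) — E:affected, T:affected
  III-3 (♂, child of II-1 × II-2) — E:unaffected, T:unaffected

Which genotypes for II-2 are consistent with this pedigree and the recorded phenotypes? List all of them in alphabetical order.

II-2 ∈ {Ee Tt, Ee tt}

E/I-1 aff ·: Ee|EE
E/I-2 aff ·: Ee|EE
E/II-1 aff I-1×I-2: Ee
E/II-2 aff ·: Ee
E/II-3 aff I-1×I-2: Ee|EE
E/II-4 aff I-1×I-2: Ee|EE
E/III-1 un II-1×II-2: ee
E/III-2 aff II-1×II-2: Ee|EE
E/III-3 un II-1×II-2: ee
⇒ E over [I-1,I-2,II-1,II-2,II-3,II-4,III-1,III-2,III-3]: 24 consistent
T/I-1 aff ·: Tt|TT
T/I-2 ? ·: tt|Tt|TT
T/II-1 aff I-1×I-2: Tt
T/II-2 ? ·: tt|Tt
T/II-3 ? I-1×I-2: tt|Tt|TT
T/II-4 ? I-1×I-2: tt|Tt|TT
T/III-1 ? II-1×II-2: tt|Tt|TT
T/III-2 aff II-1×II-2: Tt|TT
T/III-3 un II-1×II-2: tt
⇒ T over [I-1,I-2,II-1,II-2,II-3,II-4,III-1,III-2,III-3]: 176 consistent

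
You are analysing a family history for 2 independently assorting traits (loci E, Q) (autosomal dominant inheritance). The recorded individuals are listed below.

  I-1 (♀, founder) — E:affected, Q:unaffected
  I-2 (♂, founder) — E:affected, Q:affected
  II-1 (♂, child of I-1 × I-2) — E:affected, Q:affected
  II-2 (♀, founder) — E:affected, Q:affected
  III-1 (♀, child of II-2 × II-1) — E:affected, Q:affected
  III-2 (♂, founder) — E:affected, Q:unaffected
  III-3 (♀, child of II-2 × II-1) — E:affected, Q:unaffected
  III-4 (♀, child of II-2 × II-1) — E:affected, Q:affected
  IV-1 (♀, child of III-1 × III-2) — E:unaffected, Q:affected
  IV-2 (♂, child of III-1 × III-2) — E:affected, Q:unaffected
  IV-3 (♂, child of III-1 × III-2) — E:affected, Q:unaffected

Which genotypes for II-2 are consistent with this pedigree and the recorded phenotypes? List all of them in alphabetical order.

E/I-1 aff ·: Ee|EE
E/I-2 aff ·: Ee|EE
E/II-1 aff I-1×I-2: Ee|EE
E/II-2 aff ·: Ee|EE
E/III-1 aff II-2×II-1: Ee
E/III-2 aff ·: Ee
E/III-3 aff II-2×II-1: Ee|EE
E/III-4 aff II-2×II-1: Ee|EE
E/IV-1 un III-1×III-2: ee
E/IV-2 aff III-1×III-2: Ee|EE
E/IV-3 aff III-1×III-2: Ee|EE
⇒ E over [I-1,I-2,II-1,II-2,III-1,III-2,III-3,III-4,IV-1,IV-2,IV-3]: 160 consistent
Q/I-1 un ·: qq
Q/I-2 aff ·: Qq|QQ
Q/II-1 aff I-1×I-2: Qq
Q/II-2 aff ·: Qq
Q/III-1 aff II-2×II-1: Qq
Q/III-2 un ·: qq
Q/III-3 un II-2×II-1: qq
Q/III-4 aff II-2×II-1: Qq|QQ
Q/IV-1 aff III-1×III-2: Qq
Q/IV-2 un III-1×III-2: qq
Q/IV-3 un III-1×III-2: qq
⇒ Q over [I-1,I-2,II-1,II-2,III-1,III-2,III-3,III-4,IV-1,IV-2,IV-3]: 4 consistent

II-2 ∈ {EE Qq, Ee Qq}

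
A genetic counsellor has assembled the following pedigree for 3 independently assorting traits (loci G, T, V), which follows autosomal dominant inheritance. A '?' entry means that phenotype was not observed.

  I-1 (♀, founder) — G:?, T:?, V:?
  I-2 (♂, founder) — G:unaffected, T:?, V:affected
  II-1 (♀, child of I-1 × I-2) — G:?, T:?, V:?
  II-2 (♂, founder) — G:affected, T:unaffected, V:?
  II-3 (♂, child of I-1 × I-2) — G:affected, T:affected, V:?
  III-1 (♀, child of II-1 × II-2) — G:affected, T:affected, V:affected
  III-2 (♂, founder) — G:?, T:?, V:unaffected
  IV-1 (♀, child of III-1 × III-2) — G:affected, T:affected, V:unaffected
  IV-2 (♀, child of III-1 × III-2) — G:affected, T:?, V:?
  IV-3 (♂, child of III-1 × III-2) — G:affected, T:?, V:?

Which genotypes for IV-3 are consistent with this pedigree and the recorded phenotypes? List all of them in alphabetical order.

G/I-1 ? ·: Gg|GG
G/I-2 un ·: gg
G/II-1 ? I-1×I-2: gg|Gg
G/II-2 aff ·: Gg|GG
G/II-3 aff I-1×I-2: Gg
G/III-1 aff II-1×II-2: Gg|GG
G/III-2 ? ·: gg|Gg|GG
G/IV-1 aff III-1×III-2: Gg|GG
G/IV-2 aff III-1×III-2: Gg|GG
G/IV-3 aff III-1×III-2: Gg|GG
⇒ G over [I-1,I-2,II-1,II-2,II-3,III-1,III-2,IV-1,IV-2,IV-3]: 142 consistent
T/I-1 ? ·: tt|Tt|TT
T/I-2 ? ·: tt|Tt|TT
T/II-1 ? I-1×I-2: Tt|TT
T/II-2 un ·: tt
T/II-3 aff I-1×I-2: Tt|TT
T/III-1 aff II-1×II-2: Tt
T/III-2 ? ·: tt|Tt|TT
T/IV-1 aff III-1×III-2: Tt|TT
T/IV-2 ? III-1×III-2: tt|Tt|TT
T/IV-3 ? III-1×III-2: tt|Tt|TT
⇒ T over [I-1,I-2,II-1,II-2,II-3,III-1,III-2,IV-1,IV-2,IV-3]: 510 consistent
V/I-1 ? ·: vv|Vv|VV
V/I-2 aff ·: Vv|VV
V/II-1 ? I-1×I-2: vv|Vv|VV
V/II-2 ? ·: vv|Vv|VV
V/II-3 ? I-1×I-2: vv|Vv|VV
V/III-1 aff II-1×II-2: Vv
V/III-2 un ·: vv
V/IV-1 un III-1×III-2: vv
V/IV-2 ? III-1×III-2: vv|Vv
V/IV-3 ? III-1×III-2: vv|Vv
⇒ V over [I-1,I-2,II-1,II-2,II-3,III-1,III-2,IV-1,IV-2,IV-3]: 224 consistent

IV-3 ∈ {GG TT Vv, GG TT vv, GG Tt Vv, GG Tt vv, GG tt Vv, GG tt vv, Gg TT Vv, Gg TT vv, Gg Tt Vv, Gg Tt vv, Gg tt Vv, Gg tt vv}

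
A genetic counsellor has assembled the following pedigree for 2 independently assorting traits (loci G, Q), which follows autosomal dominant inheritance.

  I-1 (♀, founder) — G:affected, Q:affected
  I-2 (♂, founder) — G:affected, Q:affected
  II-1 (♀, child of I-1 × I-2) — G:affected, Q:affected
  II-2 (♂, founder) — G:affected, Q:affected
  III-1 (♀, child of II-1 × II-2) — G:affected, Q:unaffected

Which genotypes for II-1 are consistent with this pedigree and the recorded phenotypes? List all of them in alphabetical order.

II-1 ∈ {GG Qq, Gg Qq}

G/I-1 aff ·: Gg|GG
G/I-2 aff ·: Gg|GG
G/II-1 aff I-1×I-2: Gg|GG
G/II-2 aff ·: Gg|GG
G/III-1 aff II-1×II-2: Gg|GG
⇒ G over [I-1,I-2,II-1,II-2,III-1]: 24 consistent
Q/I-1 aff ·: Qq|QQ
Q/I-2 aff ·: Qq|QQ
Q/II-1 aff I-1×I-2: Qq
Q/II-2 aff ·: Qq
Q/III-1 un II-1×II-2: qq
⇒ Q over [I-1,I-2,II-1,II-2,III-1]: 3 consistent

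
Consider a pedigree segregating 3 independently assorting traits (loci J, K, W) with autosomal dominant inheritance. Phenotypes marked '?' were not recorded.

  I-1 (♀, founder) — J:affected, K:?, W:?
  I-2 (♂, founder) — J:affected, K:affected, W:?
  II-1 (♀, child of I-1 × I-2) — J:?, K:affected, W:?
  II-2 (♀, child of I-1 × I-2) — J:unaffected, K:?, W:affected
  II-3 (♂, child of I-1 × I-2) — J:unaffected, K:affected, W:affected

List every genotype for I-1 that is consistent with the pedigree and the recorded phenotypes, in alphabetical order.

I-1 ∈ {Jj KK WW, Jj KK Ww, Jj KK ww, Jj Kk WW, Jj Kk Ww, Jj Kk ww, Jj kk WW, Jj kk Ww, Jj kk ww}

J/I-1 aff ·: Jj
J/I-2 aff ·: Jj
J/II-1 ? I-1×I-2: jj|Jj|JJ
J/II-2 un I-1×I-2: jj
J/II-3 un I-1×I-2: jj
⇒ J over [I-1,I-2,II-1,II-2,II-3]: 3 consistent
K/I-1 ? ·: kk|Kk|KK
K/I-2 aff ·: Kk|KK
K/II-1 aff I-1×I-2: Kk|KK
K/II-2 ? I-1×I-2: kk|Kk|KK
K/II-3 aff I-1×I-2: Kk|KK
⇒ K over [I-1,I-2,II-1,II-2,II-3]: 32 consistent
W/I-1 ? ·: ww|Ww|WW
W/I-2 ? ·: ww|Ww|WW
W/II-1 ? I-1×I-2: ww|Ww|WW
W/II-2 aff I-1×I-2: Ww|WW
W/II-3 aff I-1×I-2: Ww|WW
⇒ W over [I-1,I-2,II-1,II-2,II-3]: 35 consistent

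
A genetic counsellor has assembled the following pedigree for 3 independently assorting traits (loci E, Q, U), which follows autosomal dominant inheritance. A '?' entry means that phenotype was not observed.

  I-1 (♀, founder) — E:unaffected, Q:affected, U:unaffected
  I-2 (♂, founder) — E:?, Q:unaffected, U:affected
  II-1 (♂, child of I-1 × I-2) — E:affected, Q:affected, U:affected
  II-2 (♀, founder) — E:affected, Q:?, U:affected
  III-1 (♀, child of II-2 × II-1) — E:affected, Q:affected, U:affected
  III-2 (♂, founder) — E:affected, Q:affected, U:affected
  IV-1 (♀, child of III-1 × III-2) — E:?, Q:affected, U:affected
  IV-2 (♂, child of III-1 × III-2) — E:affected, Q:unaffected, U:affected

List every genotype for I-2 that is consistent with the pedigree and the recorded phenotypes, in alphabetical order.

I-2 ∈ {EE qq UU, EE qq Uu, Ee qq UU, Ee qq Uu}

E/I-1 un ·: ee
E/I-2 ? ·: Ee|EE
E/II-1 aff I-1×I-2: Ee
E/II-2 aff ·: Ee|EE
E/III-1 aff II-2×II-1: Ee|EE
E/III-2 aff ·: Ee|EE
E/IV-1 ? III-1×III-2: ee|Ee|EE
E/IV-2 aff III-1×III-2: Ee|EE
⇒ E over [I-1,I-2,II-1,II-2,III-1,III-2,IV-1,IV-2]: 60 consistent
Q/I-1 aff ·: Qq|QQ
Q/I-2 un ·: qq
Q/II-1 aff I-1×I-2: Qq
Q/II-2 ? ·: qq|Qq|QQ
Q/III-1 aff II-2×II-1: Qq
Q/III-2 aff ·: Qq
Q/IV-1 aff III-1×III-2: Qq|QQ
Q/IV-2 un III-1×III-2: qq
⇒ Q over [I-1,I-2,II-1,II-2,III-1,III-2,IV-1,IV-2]: 12 consistent
U/I-1 un ·: uu
U/I-2 aff ·: Uu|UU
U/II-1 aff I-1×I-2: Uu
U/II-2 aff ·: Uu|UU
U/III-1 aff II-2×II-1: Uu|UU
U/III-2 aff ·: Uu|UU
U/IV-1 aff III-1×III-2: Uu|UU
U/IV-2 aff III-1×III-2: Uu|UU
⇒ U over [I-1,I-2,II-1,II-2,III-1,III-2,IV-1,IV-2]: 52 consistent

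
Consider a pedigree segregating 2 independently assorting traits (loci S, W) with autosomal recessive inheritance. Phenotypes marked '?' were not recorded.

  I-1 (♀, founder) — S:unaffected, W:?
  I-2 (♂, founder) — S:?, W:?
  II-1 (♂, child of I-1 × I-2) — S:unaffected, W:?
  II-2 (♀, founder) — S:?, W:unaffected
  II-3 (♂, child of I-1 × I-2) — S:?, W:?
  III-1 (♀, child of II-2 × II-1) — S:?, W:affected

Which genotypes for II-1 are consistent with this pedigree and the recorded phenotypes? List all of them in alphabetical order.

II-1 ∈ {SS Ww, SS ww, Ss Ww, Ss ww}

S/I-1 un ·: SS|Ss
S/I-2 ? ·: SS|Ss|ss
S/II-1 un I-1×I-2: SS|Ss
S/II-2 ? ·: SS|Ss|ss
S/II-3 ? I-1×I-2: SS|Ss|ss
S/III-1 ? II-2×II-1: SS|Ss|ss
⇒ S over [I-1,I-2,II-1,II-2,II-3,III-1]: 102 consistent
W/I-1 ? ·: WW|Ww|ww
W/I-2 ? ·: WW|Ww|ww
W/II-1 ? I-1×I-2: Ww|ww
W/II-2 un ·: Ww
W/II-3 ? I-1×I-2: WW|Ww|ww
W/III-1 aff II-2×II-1: ww
⇒ W over [I-1,I-2,II-1,II-2,II-3,III-1]: 21 consistent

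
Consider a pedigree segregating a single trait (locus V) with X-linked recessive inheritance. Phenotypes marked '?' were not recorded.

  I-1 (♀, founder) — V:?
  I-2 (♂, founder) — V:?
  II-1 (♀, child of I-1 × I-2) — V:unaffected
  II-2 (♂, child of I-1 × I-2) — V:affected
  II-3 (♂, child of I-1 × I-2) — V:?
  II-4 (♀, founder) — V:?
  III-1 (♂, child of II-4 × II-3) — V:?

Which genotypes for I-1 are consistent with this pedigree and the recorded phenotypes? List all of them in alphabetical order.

I-1 ∈ {X^VX^v, X^vX^v}

V/I-1 ? ·: X^VX^v|X^vX^v
V/I-2 ? ·: X^VY|X^vY
V/II-1 un I-1×I-2: X^VX^V|X^VX^v
V/II-2 aff I-1×I-2: X^vY
V/II-3 ? I-1×I-2: X^VY|X^vY
V/II-4 ? ·: X^VX^V|X^VX^v|X^vX^v
V/III-1 ? II-4×II-3: X^VY|X^vY
⇒ V over [I-1,I-2,II-1,II-2,II-3,II-4,III-1]: 28 consistent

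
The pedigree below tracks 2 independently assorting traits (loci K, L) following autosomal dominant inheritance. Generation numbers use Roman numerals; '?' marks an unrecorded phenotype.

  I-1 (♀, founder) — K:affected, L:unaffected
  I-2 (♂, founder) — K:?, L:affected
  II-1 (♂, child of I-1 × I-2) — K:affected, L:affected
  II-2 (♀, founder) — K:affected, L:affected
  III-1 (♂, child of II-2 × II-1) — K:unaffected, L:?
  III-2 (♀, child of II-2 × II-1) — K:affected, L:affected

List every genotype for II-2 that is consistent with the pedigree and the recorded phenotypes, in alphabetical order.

II-2 ∈ {Kk LL, Kk Ll}

K/I-1 aff ·: Kk|KK
K/I-2 ? ·: kk|Kk|KK
K/II-1 aff I-1×I-2: Kk
K/II-2 aff ·: Kk
K/III-1 un II-2×II-1: kk
K/III-2 aff II-2×II-1: Kk|KK
⇒ K over [I-1,I-2,II-1,II-2,III-1,III-2]: 10 consistent
L/I-1 un ·: ll
L/I-2 aff ·: Ll|LL
L/II-1 aff I-1×I-2: Ll
L/II-2 aff ·: Ll|LL
L/III-1 ? II-2×II-1: ll|Ll|LL
L/III-2 aff II-2×II-1: Ll|LL
⇒ L over [I-1,I-2,II-1,II-2,III-1,III-2]: 20 consistent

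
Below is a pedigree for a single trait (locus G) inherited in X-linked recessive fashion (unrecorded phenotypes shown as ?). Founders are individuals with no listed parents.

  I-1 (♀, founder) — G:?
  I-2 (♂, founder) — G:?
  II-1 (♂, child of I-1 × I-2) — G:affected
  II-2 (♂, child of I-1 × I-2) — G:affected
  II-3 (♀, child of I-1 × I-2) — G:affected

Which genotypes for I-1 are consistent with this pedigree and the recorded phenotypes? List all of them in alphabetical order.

I-1 ∈ {X^GX^g, X^gX^g}

G/I-1 ? ·: X^GX^g|X^gX^g
G/I-2 ? ·: X^gY
G/II-1 aff I-1×I-2: X^gY
G/II-2 aff I-1×I-2: X^gY
G/II-3 aff I-1×I-2: X^gX^g
⇒ G over [I-1,I-2,II-1,II-2,II-3]: 2 consistent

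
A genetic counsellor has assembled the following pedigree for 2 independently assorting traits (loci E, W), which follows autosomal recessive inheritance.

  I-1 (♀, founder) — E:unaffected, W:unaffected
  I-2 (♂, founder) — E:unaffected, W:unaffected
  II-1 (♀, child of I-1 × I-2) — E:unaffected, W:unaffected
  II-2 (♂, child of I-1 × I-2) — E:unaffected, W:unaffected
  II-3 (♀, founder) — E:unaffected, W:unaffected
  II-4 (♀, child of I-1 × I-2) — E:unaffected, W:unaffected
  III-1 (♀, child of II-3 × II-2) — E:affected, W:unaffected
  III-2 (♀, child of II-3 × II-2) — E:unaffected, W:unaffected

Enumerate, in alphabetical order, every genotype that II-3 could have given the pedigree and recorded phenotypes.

II-3 ∈ {Ee WW, Ee Ww}

E/I-1 un ·: EE|Ee
E/I-2 un ·: EE|Ee
E/II-1 un I-1×I-2: EE|Ee
E/II-2 un I-1×I-2: Ee
E/II-3 un ·: Ee
E/II-4 un I-1×I-2: EE|Ee
E/III-1 aff II-3×II-2: ee
E/III-2 un II-3×II-2: EE|Ee
⇒ E over [I-1,I-2,II-1,II-2,II-3,II-4,III-1,III-2]: 24 consistent
W/I-1 un ·: WW|Ww
W/I-2 un ·: WW|Ww
W/II-1 un I-1×I-2: WW|Ww
W/II-2 un I-1×I-2: WW|Ww
W/II-3 un ·: WW|Ww
W/II-4 un I-1×I-2: WW|Ww
W/III-1 un II-3×II-2: WW|Ww
W/III-2 un II-3×II-2: WW|Ww
⇒ W over [I-1,I-2,II-1,II-2,II-3,II-4,III-1,III-2]: 161 consistent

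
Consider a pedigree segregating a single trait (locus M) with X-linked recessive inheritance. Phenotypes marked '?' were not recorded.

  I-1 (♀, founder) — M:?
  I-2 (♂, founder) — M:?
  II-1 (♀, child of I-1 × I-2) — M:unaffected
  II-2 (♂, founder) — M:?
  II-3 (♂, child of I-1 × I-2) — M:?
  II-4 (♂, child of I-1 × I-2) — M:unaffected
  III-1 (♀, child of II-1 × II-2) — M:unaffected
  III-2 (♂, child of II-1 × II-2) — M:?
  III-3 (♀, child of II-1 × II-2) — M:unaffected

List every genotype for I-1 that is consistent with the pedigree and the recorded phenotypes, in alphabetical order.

I-1 ∈ {X^MX^M, X^MX^m}

M/I-1 ? ·: X^MX^M|X^MX^m
M/I-2 ? ·: X^MY|X^mY
M/II-1 un I-1×I-2: X^MX^M|X^MX^m
M/II-2 ? ·: X^MY|X^mY
M/II-3 ? I-1×I-2: X^MY|X^mY
M/II-4 un I-1×I-2: X^MY
M/III-1 un II-1×II-2: X^MX^M|X^MX^m
M/III-2 ? II-1×II-2: X^MY|X^mY
M/III-3 un II-1×II-2: X^MX^M|X^MX^m
⇒ M over [I-1,I-2,II-1,II-2,II-3,II-4,III-1,III-2,III-3]: 56 consistent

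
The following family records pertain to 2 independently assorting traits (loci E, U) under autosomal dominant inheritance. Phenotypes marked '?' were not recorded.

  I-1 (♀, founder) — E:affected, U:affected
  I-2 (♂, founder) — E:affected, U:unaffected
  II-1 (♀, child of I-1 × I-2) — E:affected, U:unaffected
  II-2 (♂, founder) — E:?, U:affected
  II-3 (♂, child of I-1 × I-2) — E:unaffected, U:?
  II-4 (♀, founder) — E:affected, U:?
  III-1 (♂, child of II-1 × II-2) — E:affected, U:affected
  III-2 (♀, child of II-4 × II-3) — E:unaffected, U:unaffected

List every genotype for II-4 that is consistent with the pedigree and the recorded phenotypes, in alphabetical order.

E/I-1 aff ·: Ee
E/I-2 aff ·: Ee
E/II-1 aff I-1×I-2: Ee|EE
E/II-2 ? ·: ee|Ee|EE
E/II-3 un I-1×I-2: ee
E/II-4 aff ·: Ee
E/III-1 aff II-1×II-2: Ee|EE
E/III-2 un II-4×II-3: ee
⇒ E over [I-1,I-2,II-1,II-2,II-3,II-4,III-1,III-2]: 9 consistent
U/I-1 aff ·: Uu
U/I-2 un ·: uu
U/II-1 un I-1×I-2: uu
U/II-2 aff ·: Uu|UU
U/II-3 ? I-1×I-2: uu|Uu
U/II-4 ? ·: uu|Uu
U/III-1 aff II-1×II-2: Uu
U/III-2 un II-4×II-3: uu
⇒ U over [I-1,I-2,II-1,II-2,II-3,II-4,III-1,III-2]: 8 consistent

II-4 ∈ {Ee Uu, Ee uu}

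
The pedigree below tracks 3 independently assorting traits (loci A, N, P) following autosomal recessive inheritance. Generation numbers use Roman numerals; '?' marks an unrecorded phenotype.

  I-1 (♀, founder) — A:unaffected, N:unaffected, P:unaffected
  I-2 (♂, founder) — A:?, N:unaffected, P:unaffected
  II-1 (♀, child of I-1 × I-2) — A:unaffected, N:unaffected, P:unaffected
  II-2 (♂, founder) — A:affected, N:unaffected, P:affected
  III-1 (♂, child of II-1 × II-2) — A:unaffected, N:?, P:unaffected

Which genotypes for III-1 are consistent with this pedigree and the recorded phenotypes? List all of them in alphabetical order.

A/I-1 un ·: AA|Aa
A/I-2 ? ·: AA|Aa|aa
A/II-1 un I-1×I-2: AA|Aa
A/II-2 aff ·: aa
A/III-1 un II-1×II-2: Aa
⇒ A over [I-1,I-2,II-1,II-2,III-1]: 9 consistent
N/I-1 un ·: NN|Nn
N/I-2 un ·: NN|Nn
N/II-1 un I-1×I-2: NN|Nn
N/II-2 un ·: NN|Nn
N/III-1 ? II-1×II-2: NN|Nn|nn
⇒ N over [I-1,I-2,II-1,II-2,III-1]: 27 consistent
P/I-1 un ·: PP|Pp
P/I-2 un ·: PP|Pp
P/II-1 un I-1×I-2: PP|Pp
P/II-2 aff ·: pp
P/III-1 un II-1×II-2: Pp
⇒ P over [I-1,I-2,II-1,II-2,III-1]: 7 consistent

III-1 ∈ {Aa NN Pp, Aa Nn Pp, Aa nn Pp}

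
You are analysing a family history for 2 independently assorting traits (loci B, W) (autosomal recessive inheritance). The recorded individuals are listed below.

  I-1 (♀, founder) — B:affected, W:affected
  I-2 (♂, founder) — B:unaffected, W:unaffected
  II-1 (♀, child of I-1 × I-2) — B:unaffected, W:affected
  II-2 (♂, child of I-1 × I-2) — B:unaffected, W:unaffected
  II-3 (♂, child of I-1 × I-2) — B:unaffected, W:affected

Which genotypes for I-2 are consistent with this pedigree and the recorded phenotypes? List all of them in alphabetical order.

I-2 ∈ {BB Ww, Bb Ww}

B/I-1 aff ·: bb
B/I-2 un ·: BB|Bb
B/II-1 un I-1×I-2: Bb
B/II-2 un I-1×I-2: Bb
B/II-3 un I-1×I-2: Bb
⇒ B over [I-1,I-2,II-1,II-2,II-3]: 2 consistent
W/I-1 aff ·: ww
W/I-2 un ·: Ww
W/II-1 aff I-1×I-2: ww
W/II-2 un I-1×I-2: Ww
W/II-3 aff I-1×I-2: ww
⇒ W over [I-1,I-2,II-1,II-2,II-3]: 1 consistent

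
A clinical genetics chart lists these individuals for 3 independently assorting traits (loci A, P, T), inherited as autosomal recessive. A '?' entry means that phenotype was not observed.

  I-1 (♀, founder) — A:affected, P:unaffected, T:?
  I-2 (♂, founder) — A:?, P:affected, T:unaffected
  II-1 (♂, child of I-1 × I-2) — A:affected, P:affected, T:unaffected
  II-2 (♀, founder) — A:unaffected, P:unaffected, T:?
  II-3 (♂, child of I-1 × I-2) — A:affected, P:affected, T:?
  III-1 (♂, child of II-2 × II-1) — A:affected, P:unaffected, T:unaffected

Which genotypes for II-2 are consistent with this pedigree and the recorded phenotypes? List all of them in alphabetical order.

II-2 ∈ {Aa PP TT, Aa PP Tt, Aa PP tt, Aa Pp TT, Aa Pp Tt, Aa Pp tt}

A/I-1 aff ·: aa
A/I-2 ? ·: Aa|aa
A/II-1 aff I-1×I-2: aa
A/II-2 un ·: Aa
A/II-3 aff I-1×I-2: aa
A/III-1 aff II-2×II-1: aa
⇒ A over [I-1,I-2,II-1,II-2,II-3,III-1]: 2 consistent
P/I-1 un ·: Pp
P/I-2 aff ·: pp
P/II-1 aff I-1×I-2: pp
P/II-2 un ·: PP|Pp
P/II-3 aff I-1×I-2: pp
P/III-1 un II-2×II-1: Pp
⇒ P over [I-1,I-2,II-1,II-2,II-3,III-1]: 2 consistent
T/I-1 ? ·: TT|Tt|tt
T/I-2 un ·: TT|Tt
T/II-1 un I-1×I-2: TT|Tt
T/II-2 ? ·: TT|Tt|tt
T/II-3 ? I-1×I-2: TT|Tt|tt
T/III-1 un II-2×II-1: TT|Tt
⇒ T over [I-1,I-2,II-1,II-2,II-3,III-1]: 82 consistent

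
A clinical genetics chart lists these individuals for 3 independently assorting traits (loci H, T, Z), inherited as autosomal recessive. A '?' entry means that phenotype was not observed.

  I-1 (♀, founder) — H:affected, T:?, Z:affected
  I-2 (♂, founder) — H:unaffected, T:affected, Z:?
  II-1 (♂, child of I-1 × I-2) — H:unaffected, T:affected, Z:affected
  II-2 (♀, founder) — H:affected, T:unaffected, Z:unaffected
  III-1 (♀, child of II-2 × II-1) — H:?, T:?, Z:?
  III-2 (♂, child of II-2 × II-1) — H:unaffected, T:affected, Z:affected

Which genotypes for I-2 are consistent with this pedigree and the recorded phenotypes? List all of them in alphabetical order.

H/I-1 aff ·: hh
H/I-2 un ·: HH|Hh
H/II-1 un I-1×I-2: Hh
H/II-2 aff ·: hh
H/III-1 ? II-2×II-1: Hh|hh
H/III-2 un II-2×II-1: Hh
⇒ H over [I-1,I-2,II-1,II-2,III-1,III-2]: 4 consistent
T/I-1 ? ·: Tt|tt
T/I-2 aff ·: tt
T/II-1 aff I-1×I-2: tt
T/II-2 un ·: Tt
T/III-1 ? II-2×II-1: Tt|tt
T/III-2 aff II-2×II-1: tt
⇒ T over [I-1,I-2,II-1,II-2,III-1,III-2]: 4 consistent
Z/I-1 aff ·: zz
Z/I-2 ? ·: Zz|zz
Z/II-1 aff I-1×I-2: zz
Z/II-2 un ·: Zz
Z/III-1 ? II-2×II-1: Zz|zz
Z/III-2 aff II-2×II-1: zz
⇒ Z over [I-1,I-2,II-1,II-2,III-1,III-2]: 4 consistent

I-2 ∈ {HH tt Zz, HH tt zz, Hh tt Zz, Hh tt zz}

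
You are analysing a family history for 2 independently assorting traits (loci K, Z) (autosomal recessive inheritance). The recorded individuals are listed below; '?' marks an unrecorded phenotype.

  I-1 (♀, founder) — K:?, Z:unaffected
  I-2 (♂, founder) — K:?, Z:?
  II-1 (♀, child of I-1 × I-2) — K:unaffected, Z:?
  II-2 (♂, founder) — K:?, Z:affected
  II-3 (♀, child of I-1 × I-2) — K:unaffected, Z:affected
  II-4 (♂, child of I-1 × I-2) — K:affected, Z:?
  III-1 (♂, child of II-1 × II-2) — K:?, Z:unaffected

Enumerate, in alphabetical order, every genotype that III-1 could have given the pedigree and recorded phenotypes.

K/I-1 ? ·: Kk|kk
K/I-2 ? ·: Kk|kk
K/II-1 un I-1×I-2: KK|Kk
K/II-2 ? ·: KK|Kk|kk
K/II-3 un I-1×I-2: KK|Kk
K/II-4 aff I-1×I-2: kk
K/III-1 ? II-1×II-2: KK|Kk|kk
⇒ K over [I-1,I-2,II-1,II-2,II-3,II-4,III-1]: 36 consistent
Z/I-1 un ·: Zz
Z/I-2 ? ·: Zz|zz
Z/II-1 ? I-1×I-2: ZZ|Zz
Z/II-2 aff ·: zz
Z/II-3 aff I-1×I-2: zz
Z/II-4 ? I-1×I-2: ZZ|Zz|zz
Z/III-1 un II-1×II-2: Zz
⇒ Z over [I-1,I-2,II-1,II-2,II-3,II-4,III-1]: 8 consistent

III-1 ∈ {KK Zz, Kk Zz, kk Zz}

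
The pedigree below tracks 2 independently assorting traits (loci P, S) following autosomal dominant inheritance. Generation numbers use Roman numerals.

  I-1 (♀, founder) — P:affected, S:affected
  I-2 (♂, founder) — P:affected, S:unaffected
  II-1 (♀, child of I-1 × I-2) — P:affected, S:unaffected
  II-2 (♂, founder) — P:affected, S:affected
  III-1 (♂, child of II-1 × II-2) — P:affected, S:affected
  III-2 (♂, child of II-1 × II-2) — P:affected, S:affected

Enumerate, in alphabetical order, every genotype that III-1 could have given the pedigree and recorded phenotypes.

P/I-1 aff ·: Pp|PP
P/I-2 aff ·: Pp|PP
P/II-1 aff I-1×I-2: Pp|PP
P/II-2 aff ·: Pp|PP
P/III-1 aff II-1×II-2: Pp|PP
P/III-2 aff II-1×II-2: Pp|PP
⇒ P over [I-1,I-2,II-1,II-2,III-1,III-2]: 44 consistent
S/I-1 aff ·: Ss
S/I-2 un ·: ss
S/II-1 un I-1×I-2: ss
S/II-2 aff ·: Ss|SS
S/III-1 aff II-1×II-2: Ss
S/III-2 aff II-1×II-2: Ss
⇒ S over [I-1,I-2,II-1,II-2,III-1,III-2]: 2 consistent

III-1 ∈ {PP Ss, Pp Ss}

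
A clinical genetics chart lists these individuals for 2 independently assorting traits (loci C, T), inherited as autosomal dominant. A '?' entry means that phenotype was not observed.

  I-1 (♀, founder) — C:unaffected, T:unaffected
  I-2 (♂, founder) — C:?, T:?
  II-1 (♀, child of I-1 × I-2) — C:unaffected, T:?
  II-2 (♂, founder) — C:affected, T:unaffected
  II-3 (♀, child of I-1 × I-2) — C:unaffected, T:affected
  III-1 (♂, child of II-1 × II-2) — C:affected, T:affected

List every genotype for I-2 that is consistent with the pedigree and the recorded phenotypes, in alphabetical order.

C/I-1 un ·: cc
C/I-2 ? ·: cc|Cc
C/II-1 un I-1×I-2: cc
C/II-2 aff ·: Cc|CC
C/II-3 un I-1×I-2: cc
C/III-1 aff II-1×II-2: Cc
⇒ C over [I-1,I-2,II-1,II-2,II-3,III-1]: 4 consistent
T/I-1 un ·: tt
T/I-2 ? ·: Tt|TT
T/II-1 ? I-1×I-2: Tt
T/II-2 un ·: tt
T/II-3 aff I-1×I-2: Tt
T/III-1 aff II-1×II-2: Tt
⇒ T over [I-1,I-2,II-1,II-2,II-3,III-1]: 2 consistent

I-2 ∈ {Cc TT, Cc Tt, cc TT, cc Tt}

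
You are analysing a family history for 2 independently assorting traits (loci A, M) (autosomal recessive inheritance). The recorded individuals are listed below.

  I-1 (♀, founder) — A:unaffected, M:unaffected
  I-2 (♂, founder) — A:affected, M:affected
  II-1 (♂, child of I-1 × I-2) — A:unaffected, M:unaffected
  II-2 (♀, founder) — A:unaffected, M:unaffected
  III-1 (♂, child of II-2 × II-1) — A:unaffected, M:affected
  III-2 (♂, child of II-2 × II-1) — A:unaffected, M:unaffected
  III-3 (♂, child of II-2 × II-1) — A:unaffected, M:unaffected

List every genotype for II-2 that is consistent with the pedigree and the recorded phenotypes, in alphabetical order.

II-2 ∈ {AA Mm, Aa Mm}

A/I-1 un ·: AA|Aa
A/I-2 aff ·: aa
A/II-1 un I-1×I-2: Aa
A/II-2 un ·: AA|Aa
A/III-1 un II-2×II-1: AA|Aa
A/III-2 un II-2×II-1: AA|Aa
A/III-3 un II-2×II-1: AA|Aa
⇒ A over [I-1,I-2,II-1,II-2,III-1,III-2,III-3]: 32 consistent
M/I-1 un ·: MM|Mm
M/I-2 aff ·: mm
M/II-1 un I-1×I-2: Mm
M/II-2 un ·: Mm
M/III-1 aff II-2×II-1: mm
M/III-2 un II-2×II-1: MM|Mm
M/III-3 un II-2×II-1: MM|Mm
⇒ M over [I-1,I-2,II-1,II-2,III-1,III-2,III-3]: 8 consistent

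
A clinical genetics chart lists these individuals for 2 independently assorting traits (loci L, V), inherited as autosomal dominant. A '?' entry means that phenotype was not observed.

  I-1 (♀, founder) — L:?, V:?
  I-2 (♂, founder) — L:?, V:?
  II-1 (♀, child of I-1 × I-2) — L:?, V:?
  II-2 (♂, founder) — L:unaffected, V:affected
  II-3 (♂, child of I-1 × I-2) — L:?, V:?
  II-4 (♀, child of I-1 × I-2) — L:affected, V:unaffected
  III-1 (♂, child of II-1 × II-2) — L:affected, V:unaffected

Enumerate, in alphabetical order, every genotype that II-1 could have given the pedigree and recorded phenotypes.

II-1 ∈ {LL Vv, LL vv, Ll Vv, Ll vv}

L/I-1 ? ·: ll|Ll|LL
L/I-2 ? ·: ll|Ll|LL
L/II-1 ? I-1×I-2: Ll|LL
L/II-2 un ·: ll
L/II-3 ? I-1×I-2: ll|Ll|LL
L/II-4 aff I-1×I-2: Ll|LL
L/III-1 aff II-1×II-2: Ll
⇒ L over [I-1,I-2,II-1,II-2,II-3,II-4,III-1]: 35 consistent
V/I-1 ? ·: vv|Vv
V/I-2 ? ·: vv|Vv
V/II-1 ? I-1×I-2: vv|Vv
V/II-2 aff ·: Vv
V/II-3 ? I-1×I-2: vv|Vv|VV
V/II-4 un I-1×I-2: vv
V/III-1 un II-1×II-2: vv
⇒ V over [I-1,I-2,II-1,II-2,II-3,II-4,III-1]: 15 consistent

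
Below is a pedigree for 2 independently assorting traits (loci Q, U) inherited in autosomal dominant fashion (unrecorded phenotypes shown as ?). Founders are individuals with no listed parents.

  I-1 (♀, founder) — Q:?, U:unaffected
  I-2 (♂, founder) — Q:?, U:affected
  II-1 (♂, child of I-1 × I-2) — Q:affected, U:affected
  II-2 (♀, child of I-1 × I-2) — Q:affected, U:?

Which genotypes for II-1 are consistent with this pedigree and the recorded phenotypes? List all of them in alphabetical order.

II-1 ∈ {QQ Uu, Qq Uu}

Q/I-1 ? ·: qq|Qq|QQ
Q/I-2 ? ·: qq|Qq|QQ
Q/II-1 aff I-1×I-2: Qq|QQ
Q/II-2 aff I-1×I-2: Qq|QQ
⇒ Q over [I-1,I-2,II-1,II-2]: 17 consistent
U/I-1 un ·: uu
U/I-2 aff ·: Uu|UU
U/II-1 aff I-1×I-2: Uu
U/II-2 ? I-1×I-2: uu|Uu
⇒ U over [I-1,I-2,II-1,II-2]: 3 consistent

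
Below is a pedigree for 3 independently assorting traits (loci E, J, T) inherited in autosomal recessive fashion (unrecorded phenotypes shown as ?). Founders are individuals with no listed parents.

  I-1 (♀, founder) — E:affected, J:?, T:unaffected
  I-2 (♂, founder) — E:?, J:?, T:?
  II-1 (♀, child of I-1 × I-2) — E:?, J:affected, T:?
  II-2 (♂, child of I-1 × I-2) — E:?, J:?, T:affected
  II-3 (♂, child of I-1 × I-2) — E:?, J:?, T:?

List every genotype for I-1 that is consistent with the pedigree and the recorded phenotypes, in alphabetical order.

I-1 ∈ {ee Jj Tt, ee jj Tt}

E/I-1 aff ·: ee
E/I-2 ? ·: EE|Ee|ee
E/II-1 ? I-1×I-2: Ee|ee
E/II-2 ? I-1×I-2: Ee|ee
E/II-3 ? I-1×I-2: Ee|ee
⇒ E over [I-1,I-2,II-1,II-2,II-3]: 10 consistent
J/I-1 ? ·: Jj|jj
J/I-2 ? ·: Jj|jj
J/II-1 aff I-1×I-2: jj
J/II-2 ? I-1×I-2: JJ|Jj|jj
J/II-3 ? I-1×I-2: JJ|Jj|jj
⇒ J over [I-1,I-2,II-1,II-2,II-3]: 18 consistent
T/I-1 un ·: Tt
T/I-2 ? ·: Tt|tt
T/II-1 ? I-1×I-2: TT|Tt|tt
T/II-2 aff I-1×I-2: tt
T/II-3 ? I-1×I-2: TT|Tt|tt
⇒ T over [I-1,I-2,II-1,II-2,II-3]: 13 consistent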